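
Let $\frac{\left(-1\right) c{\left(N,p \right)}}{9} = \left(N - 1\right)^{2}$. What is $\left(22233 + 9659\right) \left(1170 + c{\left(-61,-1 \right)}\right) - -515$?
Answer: $-1066021477$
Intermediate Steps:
$c{\left(N,p \right)} = - 9 \left(-1 + N\right)^{2}$ ($c{\left(N,p \right)} = - 9 \left(N - 1\right)^{2} = - 9 \left(-1 + N\right)^{2}$)
$\left(22233 + 9659\right) \left(1170 + c{\left(-61,-1 \right)}\right) - -515 = \left(22233 + 9659\right) \left(1170 - 9 \left(-1 - 61\right)^{2}\right) - -515 = 31892 \left(1170 - 9 \left(-62\right)^{2}\right) + 515 = 31892 \left(1170 - 34596\right) + 515 = 31892 \left(-33426\right) + 515 = -1066021992 + 515 = -1066021477$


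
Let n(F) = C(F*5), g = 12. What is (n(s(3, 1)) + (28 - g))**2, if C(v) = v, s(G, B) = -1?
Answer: 121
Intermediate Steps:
n(F) = 5*F (n(F) = F*5 = 5*F)
(n(s(3, 1)) + (28 - g))**2 = (5*(-1) + (28 - 1*12))**2 = (-5 + (28 - 12))**2 = (-5 + 16)**2 = 11**2 = 121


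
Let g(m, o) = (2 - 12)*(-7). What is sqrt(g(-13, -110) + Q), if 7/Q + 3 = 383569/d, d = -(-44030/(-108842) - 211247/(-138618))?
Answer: 7*sqrt(11961183023919104065200726320067)/2893584684490053 ≈ 8.3666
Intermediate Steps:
d = -14547948257/7543730178 (d = -(-44030*(-1/108842) - 211247*(-1/138618)) = -(22015/54421 + 211247/138618) = -1*14547948257/7543730178 = -14547948257/7543730178 ≈ -1.9285)
g(m, o) = 70 (g(m, o) = -10*(-7) = 70)
Q = -101835637799/2893584684490053 (Q = 7/(-3 + 383569/(-14547948257/7543730178)) = 7/(-3 + 383569*(-7543730178/14547948257)) = 7/(-3 - 2893541040645282/14547948257) = 7/(-2893584684490053/14547948257) = 7*(-14547948257/2893584684490053) = -101835637799/2893584684490053 ≈ -3.5194e-5)
sqrt(g(-13, -110) + Q) = sqrt(70 - 101835637799/2893584684490053) = sqrt(202550826078665911/2893584684490053) = 7*sqrt(11961183023919104065200726320067)/2893584684490053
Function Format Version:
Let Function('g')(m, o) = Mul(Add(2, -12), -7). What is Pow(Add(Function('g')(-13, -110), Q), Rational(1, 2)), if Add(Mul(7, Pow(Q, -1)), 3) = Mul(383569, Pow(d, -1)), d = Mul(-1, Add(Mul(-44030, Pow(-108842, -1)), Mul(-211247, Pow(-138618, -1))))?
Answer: Mul(Rational(7, 2893584684490053), Pow(11961183023919104065200726320067, Rational(1, 2))) ≈ 8.3666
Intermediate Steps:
d = Rational(-14547948257, 7543730178) (d = Mul(-1, Add(Mul(-44030, Rational(-1, 108842)), Mul(-211247, Rational(-1, 138618)))) = Mul(-1, Add(Rational(22015, 54421), Rational(211247, 138618))) = Mul(-1, Rational(14547948257, 7543730178)) = Rational(-14547948257, 7543730178) ≈ -1.9285)
Function('g')(m, o) = 70 (Function('g')(m, o) = Mul(-10, -7) = 70)
Q = Rational(-101835637799, 2893584684490053) (Q = Mul(7, Pow(Add(-3, Mul(383569, Pow(Rational(-14547948257, 7543730178), -1))), -1)) = Mul(7, Pow(Add(-3, Mul(383569, Rational(-7543730178, 14547948257))), -1)) = Mul(7, Pow(Add(-3, Rational(-2893541040645282, 14547948257)), -1)) = Mul(7, Pow(Rational(-2893584684490053, 14547948257), -1)) = Mul(7, Rational(-14547948257, 2893584684490053)) = Rational(-101835637799, 2893584684490053) ≈ -3.5194e-5)
Pow(Add(Function('g')(-13, -110), Q), Rational(1, 2)) = Pow(Add(70, Rational(-101835637799, 2893584684490053)), Rational(1, 2)) = Pow(Rational(202550826078665911, 2893584684490053), Rational(1, 2)) = Mul(Rational(7, 2893584684490053), Pow(11961183023919104065200726320067, Rational(1, 2)))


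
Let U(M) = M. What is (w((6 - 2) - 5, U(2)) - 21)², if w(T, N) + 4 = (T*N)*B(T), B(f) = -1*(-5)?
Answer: 1225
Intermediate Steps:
B(f) = 5
w(T, N) = -4 + 5*N*T (w(T, N) = -4 + (T*N)*5 = -4 + (N*T)*5 = -4 + 5*N*T)
(w((6 - 2) - 5, U(2)) - 21)² = ((-4 + 5*2*((6 - 2) - 5)) - 21)² = ((-4 + 5*2*(4 - 5)) - 21)² = ((-4 + 5*2*(-1)) - 21)² = ((-4 - 10) - 21)² = (-14 - 21)² = (-35)² = 1225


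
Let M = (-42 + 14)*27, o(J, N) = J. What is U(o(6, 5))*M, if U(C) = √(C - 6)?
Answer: 0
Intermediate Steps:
U(C) = √(-6 + C)
M = -756 (M = -28*27 = -756)
U(o(6, 5))*M = √(-6 + 6)*(-756) = √0*(-756) = 0*(-756) = 0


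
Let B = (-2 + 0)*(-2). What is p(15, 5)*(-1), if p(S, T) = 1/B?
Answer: -¼ ≈ -0.25000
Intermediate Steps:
B = 4 (B = -2*(-2) = 4)
p(S, T) = ¼ (p(S, T) = 1/4 = ¼)
p(15, 5)*(-1) = (¼)*(-1) = -¼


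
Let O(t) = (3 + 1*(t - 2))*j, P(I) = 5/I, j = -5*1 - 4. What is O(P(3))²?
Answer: 576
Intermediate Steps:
j = -9 (j = -5 - 4 = -9)
O(t) = -9 - 9*t (O(t) = (3 + 1*(t - 2))*(-9) = (3 + 1*(-2 + t))*(-9) = (3 + (-2 + t))*(-9) = (1 + t)*(-9) = -9 - 9*t)
O(P(3))² = (-9 - 45/3)² = (-9 - 9*5/3)² = (-9 - 15)² = (-24)² = 576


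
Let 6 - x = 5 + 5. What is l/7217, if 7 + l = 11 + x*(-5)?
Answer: 24/7217 ≈ 0.0033255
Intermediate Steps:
x = -4 (x = 6 - (5 + 5) = 6 - 1*10 = 6 - 10 = -4)
l = 24 (l = -7 + (11 - 4*(-5)) = -7 + (11 + 20) = -7 + 31 = 24)
l/7217 = 24/7217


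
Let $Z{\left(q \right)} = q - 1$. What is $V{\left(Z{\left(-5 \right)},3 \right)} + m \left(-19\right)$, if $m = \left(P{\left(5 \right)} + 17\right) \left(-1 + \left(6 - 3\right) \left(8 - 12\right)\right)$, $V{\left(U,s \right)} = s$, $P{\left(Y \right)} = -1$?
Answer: $3955$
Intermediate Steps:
$Z{\left(q \right)} = -1 + q$ ($Z{\left(q \right)} = q - 1 = -1 + q$)
$m = -208$ ($m = \left(-1 + 17\right) \left(-1 + \left(6 - 3\right) \left(8 - 12\right)\right) = 16 \left(-1 + 3 \left(-4\right)\right) = 16 \left(-1 - 12\right) = 16 \left(-13\right) = -208$)
$V{\left(Z{\left(-5 \right)},3 \right)} + m \left(-19\right) = 3 - -3952 = 3 + 3952 = 3955$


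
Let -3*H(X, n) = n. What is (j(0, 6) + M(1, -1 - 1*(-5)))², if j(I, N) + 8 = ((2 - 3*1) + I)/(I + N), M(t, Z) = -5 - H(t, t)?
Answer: 5929/36 ≈ 164.69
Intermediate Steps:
H(X, n) = -n/3
M(t, Z) = -5 + t/3 (M(t, Z) = -5 - (-1)*t/3 = -5 + t/3)
j(I, N) = -8 + (-1 + I)/(I + N) (j(I, N) = -8 + ((2 - 3*1) + I)/(I + N) = -8 + ((2 - 3) + I)/(I + N) = -8 + (-1 + I)/(I + N))
(j(0, 6) + M(1, -1 - 1*(-5)))² = ((-1 - 8*6 - 7*0)/(0 + 6) + (-5 + (⅓)*1))² = ((-1 - 48 + 0)/6 + (-5 + ⅓))² = ((⅙)*(-49) - 14/3)² = (-49/6 - 14/3)² = (-77/6)² = 5929/36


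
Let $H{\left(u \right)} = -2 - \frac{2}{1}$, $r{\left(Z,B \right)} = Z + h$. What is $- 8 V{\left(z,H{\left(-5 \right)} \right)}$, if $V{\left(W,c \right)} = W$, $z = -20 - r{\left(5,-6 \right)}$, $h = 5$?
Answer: $240$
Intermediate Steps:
$r{\left(Z,B \right)} = 5 + Z$ ($r{\left(Z,B \right)} = Z + 5 = 5 + Z$)
$H{\left(u \right)} = -4$ ($H{\left(u \right)} = -2 - 2 = -4$)
$z = -30$ ($z = -20 - \left(5 + 5\right) = -20 - 10 = -30$)
$- 8 V{\left(z,H{\left(-5 \right)} \right)} = \left(-8\right) \left(-30\right) = 240$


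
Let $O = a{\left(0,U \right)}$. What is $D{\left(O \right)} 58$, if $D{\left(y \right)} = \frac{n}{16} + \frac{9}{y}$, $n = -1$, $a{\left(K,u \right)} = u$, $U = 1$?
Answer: $\frac{4147}{8} \approx 518.38$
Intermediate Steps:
$O = 1$
$D{\left(y \right)} = - \frac{1}{16} + \frac{9}{y}$
$D{\left(O \right)} 58 = \frac{144 - 1}{16 \cdot 1} \cdot 58 = \frac{1}{16} \cdot 1 \left(144 - 1\right) 58 = \frac{1}{16} \cdot 1 \cdot 143 \cdot 58 = \frac{143}{16} \cdot 58 = \frac{4147}{8}$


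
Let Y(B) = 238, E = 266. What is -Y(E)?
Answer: -238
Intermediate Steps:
-Y(E) = -1*238 = -238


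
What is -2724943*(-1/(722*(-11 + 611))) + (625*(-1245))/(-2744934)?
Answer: 1302812073127/198184234800 ≈ 6.5737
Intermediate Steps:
-2724943*(-1/(722*(-11 + 611))) + (625*(-1245))/(-2744934) = -2724943/(600*(-722)) - 778125*(-1/2744934) = -2724943/(-433200) + 259375/914978 = -2724943*(-1/433200) + 259375/914978 = 2724943/433200 + 259375/914978 = 1302812073127/198184234800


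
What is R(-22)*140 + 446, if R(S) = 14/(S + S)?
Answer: 4416/11 ≈ 401.45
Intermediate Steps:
R(S) = 7/S (R(S) = 14/((2*S)) = 14*(1/(2*S)) = 7/S)
R(-22)*140 + 446 = (7/(-22))*140 + 446 = (7*(-1/22))*140 + 446 = -7/22*140 + 446 = -490/11 + 446 = 4416/11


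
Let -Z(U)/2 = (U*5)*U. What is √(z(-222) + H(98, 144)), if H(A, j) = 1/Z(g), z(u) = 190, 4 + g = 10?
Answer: √683990/60 ≈ 13.784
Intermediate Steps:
g = 6 (g = -4 + 10 = 6)
Z(U) = -10*U² (Z(U) = -2*U*5*U = -2*5*U*U = -10*U²)
H(A, j) = -1/360 (H(A, j) = 1/(-10*6²) = 1/(-10*36) = 1/(-360) = -1/360)
√(z(-222) + H(98, 144)) = √(190 - 1/360) = √(68399/360) = √683990/60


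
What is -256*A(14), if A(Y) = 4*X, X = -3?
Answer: 3072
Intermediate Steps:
A(Y) = -12 (A(Y) = 4*(-3) = -12)
-256*A(14) = -256*(-12) = 3072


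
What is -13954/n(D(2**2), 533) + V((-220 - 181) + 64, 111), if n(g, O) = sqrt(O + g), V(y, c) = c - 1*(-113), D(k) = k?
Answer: 224 - 13954*sqrt(537)/537 ≈ -378.16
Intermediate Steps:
V(y, c) = 113 + c (V(y, c) = c + 113 = 113 + c)
-13954/n(D(2**2), 533) + V((-220 - 181) + 64, 111) = -13954/sqrt(533 + 2**2) + (113 + 111) = -13954/sqrt(533 + 4) + 224 = -13954*sqrt(537)/537 + 224 = 224 - 13954*sqrt(537)/537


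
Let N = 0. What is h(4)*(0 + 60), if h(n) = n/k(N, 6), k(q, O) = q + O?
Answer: 40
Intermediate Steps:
k(q, O) = O + q
h(n) = n/6 (h(n) = n/(6 + 0) = n/6)
h(4)*(0 + 60) = ((⅙)*4)*(0 + 60) = (⅔)*60 = 40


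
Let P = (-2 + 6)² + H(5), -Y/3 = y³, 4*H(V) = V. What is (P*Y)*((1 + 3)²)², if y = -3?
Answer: 357696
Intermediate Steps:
H(V) = V/4
Y = 81 (Y = -3*(-3)³ = -3*(-27) = 81)
P = 69/4 (P = (-2 + 6)² + (¼)*5 = 4² + 5/4 = 16 + 5/4 = 69/4 ≈ 17.250)
(P*Y)*((1 + 3)²)² = ((69/4)*81)*((1 + 3)²)² = 5589*(4²)²/4 = (5589/4)*16² = (5589/4)*256 = 357696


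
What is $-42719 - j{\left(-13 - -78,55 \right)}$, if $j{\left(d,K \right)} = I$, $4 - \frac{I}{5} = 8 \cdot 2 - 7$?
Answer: $-42694$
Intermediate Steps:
$I = -25$ ($I = 20 - 5 \left(8 \cdot 2 - 7\right) = 20 - 5 \left(16 - 7\right) = 20 - 45 = -25$)
$j{\left(d,K \right)} = -25$
$-42719 - j{\left(-13 - -78,55 \right)} = -42719 - -25 = -42719 + 25 = -42694$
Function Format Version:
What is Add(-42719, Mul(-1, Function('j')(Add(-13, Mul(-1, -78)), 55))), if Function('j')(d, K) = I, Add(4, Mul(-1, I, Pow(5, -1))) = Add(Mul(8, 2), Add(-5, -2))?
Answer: -42694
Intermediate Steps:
I = -25 (I = Add(20, Mul(-5, Add(Mul(8, 2), Add(-5, -2)))) = Add(20, Mul(-5, Add(16, -7))) = Add(20, Mul(-5, 9)) = Add(20, -45) = -25)
Function('j')(d, K) = -25
Add(-42719, Mul(-1, Function('j')(Add(-13, Mul(-1, -78)), 55))) = Add(-42719, Mul(-1, -25)) = Add(-42719, 25) = -42694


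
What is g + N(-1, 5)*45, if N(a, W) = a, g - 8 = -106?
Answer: -143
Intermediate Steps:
g = -98 (g = 8 - 106 = -98)
g + N(-1, 5)*45 = -98 - 1*45 = -98 - 45 = -143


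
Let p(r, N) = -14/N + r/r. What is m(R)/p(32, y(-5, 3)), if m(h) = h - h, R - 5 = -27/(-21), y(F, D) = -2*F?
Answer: 0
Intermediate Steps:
p(r, N) = 1 - 14/N (p(r, N) = -14/N + 1 = 1 - 14/N)
R = 44/7 (R = 5 - 27/(-21) = 5 - 27*(-1/21) = 5 + 9/7 = 44/7 ≈ 6.2857)
m(h) = 0
m(R)/p(32, y(-5, 3)) = 0/(((-14 - 2*(-5))/((-2*(-5))))) = 0/(((-14 + 10)/10)) = 0/(((⅒)*(-4))) = 0/(-⅖) = 0*(-5/2) = 0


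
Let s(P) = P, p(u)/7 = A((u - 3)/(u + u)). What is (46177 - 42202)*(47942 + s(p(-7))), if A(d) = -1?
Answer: 190541625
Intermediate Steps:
p(u) = -7 (p(u) = 7*(-1) = -7)
(46177 - 42202)*(47942 + s(p(-7))) = (46177 - 42202)*(47942 - 7) = 3975*47935 = 190541625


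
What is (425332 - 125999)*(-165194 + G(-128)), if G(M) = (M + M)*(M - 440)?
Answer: -5922602738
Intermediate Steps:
G(M) = 2*M*(-440 + M) (G(M) = (2*M)*(-440 + M) = 2*M*(-440 + M))
(425332 - 125999)*(-165194 + G(-128)) = (425332 - 125999)*(-165194 + 2*(-128)*(-440 - 128)) = 299333*(-165194 + 2*(-128)*(-568)) = 299333*(-165194 + 145408) = 299333*(-19786) = -5922602738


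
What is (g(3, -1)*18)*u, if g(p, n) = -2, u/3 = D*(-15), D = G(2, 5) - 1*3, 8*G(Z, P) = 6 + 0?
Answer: -3645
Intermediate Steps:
G(Z, P) = 3/4 (G(Z, P) = (6 + 0)/8 = (1/8)*6 = 3/4)
D = -9/4 (D = 3/4 - 1*3 = 3/4 - 3 = -9/4 ≈ -2.2500)
u = 405/4 (u = 3*(-9/4*(-15)) = 3*(135/4) = 405/4 ≈ 101.25)
(g(3, -1)*18)*u = -2*18*(405/4) = -36*405/4 = -3645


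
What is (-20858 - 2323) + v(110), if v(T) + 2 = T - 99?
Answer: -23172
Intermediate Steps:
v(T) = -101 + T (v(T) = -2 + (T - 99) = -2 + (-99 + T) = -101 + T)
(-20858 - 2323) + v(110) = (-20858 - 2323) + (-101 + 110) = -23181 + 9 = -23172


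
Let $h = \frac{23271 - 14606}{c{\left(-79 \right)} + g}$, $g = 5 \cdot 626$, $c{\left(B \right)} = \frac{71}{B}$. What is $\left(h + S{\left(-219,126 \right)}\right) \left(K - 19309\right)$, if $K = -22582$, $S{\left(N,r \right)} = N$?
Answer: $\frac{2239159658986}{247199} \approx 9.0581 \cdot 10^{6}$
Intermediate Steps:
$g = 3130$
$h = \frac{684535}{247199}$ ($h = \frac{23271 - 14606}{\frac{71}{-79} + 3130} = \frac{8665}{71 \left(- \frac{1}{79}\right) + 3130} = \frac{8665}{- \frac{71}{79} + 3130} = \frac{8665}{\frac{247199}{79}} = 8665 \cdot \frac{79}{247199} = \frac{684535}{247199} \approx 2.7692$)
$\left(h + S{\left(-219,126 \right)}\right) \left(K - 19309\right) = \left(\frac{684535}{247199} - 219\right) \left(-22582 - 19309\right) = \left(- \frac{53452046}{247199}\right) \left(-41891\right) = \frac{2239159658986}{247199}$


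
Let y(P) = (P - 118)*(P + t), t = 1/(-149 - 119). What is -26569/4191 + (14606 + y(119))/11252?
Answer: -63580836875/12638111376 ≈ -5.0309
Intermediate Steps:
t = -1/268 (t = 1/(-268) = -1/268 ≈ -0.0037313)
y(P) = (-118 + P)*(-1/268 + P) (y(P) = (P - 118)*(P - 1/268) = (-118 + P)*(-1/268 + P))
-26569/4191 + (14606 + y(119))/11252 = -26569/4191 + (14606 + (59/134 + 119² - 31625/268*119))/11252 = -26569*1/4191 + (14606 + (59/134 + 14161 - 3763375/268))*(1/11252) = -26569/4191 + (14606 + 31891/268)*(1/11252) = -26569/4191 + (3946299/268)*(1/11252) = -26569/4191 + 3946299/3015536 = -63580836875/12638111376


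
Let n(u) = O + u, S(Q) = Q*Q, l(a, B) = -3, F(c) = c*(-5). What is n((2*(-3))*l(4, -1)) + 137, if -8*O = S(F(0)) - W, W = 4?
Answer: 311/2 ≈ 155.50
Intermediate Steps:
F(c) = -5*c
S(Q) = Q²
O = ½ (O = -((-5*0)² - 1*4)/8 = -(0² - 4)/8 = -(0 - 4)/8 = -⅛*(-4) = ½ ≈ 0.50000)
n(u) = ½ + u
n((2*(-3))*l(4, -1)) + 137 = (½ + (2*(-3))*(-3)) + 137 = (½ - 6*(-3)) + 137 = (½ + 18) + 137 = 37/2 + 137 = 311/2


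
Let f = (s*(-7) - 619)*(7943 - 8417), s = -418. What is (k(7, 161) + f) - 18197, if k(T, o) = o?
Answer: -1111554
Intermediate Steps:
f = -1093518 (f = (-418*(-7) - 619)*(7943 - 8417) = (2926 - 619)*(-474) = 2307*(-474) = -1093518)
(k(7, 161) + f) - 18197 = (161 - 1093518) - 18197 = -1093357 - 18197 = -1111554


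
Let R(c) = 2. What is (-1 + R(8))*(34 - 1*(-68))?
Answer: 102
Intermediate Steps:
(-1 + R(8))*(34 - 1*(-68)) = (-1 + 2)*(34 - 1*(-68)) = 1*(34 + 68) = 1*102 = 102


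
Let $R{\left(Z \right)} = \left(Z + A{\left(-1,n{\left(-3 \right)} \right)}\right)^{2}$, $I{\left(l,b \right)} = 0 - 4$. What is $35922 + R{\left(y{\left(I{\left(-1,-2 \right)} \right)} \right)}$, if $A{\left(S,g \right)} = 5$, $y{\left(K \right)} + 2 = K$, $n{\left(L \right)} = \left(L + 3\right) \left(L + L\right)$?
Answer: $35923$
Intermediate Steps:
$n{\left(L \right)} = 2 L \left(3 + L\right)$ ($n{\left(L \right)} = \left(3 + L\right) 2 L = 2 L \left(3 + L\right)$)
$I{\left(l,b \right)} = -4$
$y{\left(K \right)} = -2 + K$
$R{\left(Z \right)} = \left(5 + Z\right)^{2}$ ($R{\left(Z \right)} = \left(Z + 5\right)^{2} = \left(5 + Z\right)^{2}$)
$35922 + R{\left(y{\left(I{\left(-1,-2 \right)} \right)} \right)} = 35922 + \left(5 - 6\right)^{2} = 35922 + \left(-1\right)^{2} = 35922 + 1 = 35923$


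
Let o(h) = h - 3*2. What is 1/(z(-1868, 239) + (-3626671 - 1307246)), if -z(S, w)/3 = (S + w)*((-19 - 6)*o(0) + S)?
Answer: -1/13329783 ≈ -7.5020e-8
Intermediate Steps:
o(h) = -6 + h (o(h) = h - 6 = -6 + h)
z(S, w) = -3*(150 + S)*(S + w) (z(S, w) = -3*(S + w)*((-19 - 6)*(-6 + 0) + S) = -3*(S + w)*(-25*(-6) + S) = -3*(S + w)*(150 + S) = -3*(150 + S)*(S + w))
1/(z(-1868, 239) + (-3626671 - 1307246)) = 1/((-450*(-1868) - 450*239 - 3*(-1868)² - 3*(-1868)*239) + (-3626671 - 1307246)) = 1/((840600 - 107550 - 3*3489424 + 1339356) - 4933917) = 1/((840600 - 107550 - 10468272 + 1339356) - 4933917) = 1/(-8395866 - 4933917) = 1/(-13329783) = -1/13329783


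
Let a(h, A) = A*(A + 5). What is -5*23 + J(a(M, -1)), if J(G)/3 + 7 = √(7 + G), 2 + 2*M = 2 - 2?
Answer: -136 + 3*√3 ≈ -130.80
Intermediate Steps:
M = -1 (M = -1 + (2 - 2)/2 = -1 + (½)*0 = -1 + 0 = -1)
a(h, A) = A*(5 + A)
J(G) = -21 + 3*√(7 + G)
-5*23 + J(a(M, -1)) = -5*23 + (-21 + 3*√(7 - (5 - 1))) = -115 + (-21 + 3*√(7 - 1*4)) = -115 + (-21 + 3*√(7 - 4)) = -115 + (-21 + 3*√3) = -136 + 3*√3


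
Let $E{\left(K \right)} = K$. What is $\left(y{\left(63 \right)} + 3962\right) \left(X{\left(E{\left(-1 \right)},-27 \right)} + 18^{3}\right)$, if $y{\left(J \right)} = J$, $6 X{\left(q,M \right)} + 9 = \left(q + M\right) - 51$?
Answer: $\frac{70244300}{3} \approx 2.3415 \cdot 10^{7}$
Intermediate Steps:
$X{\left(q,M \right)} = -10 + \frac{M}{6} + \frac{q}{6}$ ($X{\left(q,M \right)} = - \frac{3}{2} + \frac{\left(q + M\right) - 51}{6} = - \frac{3}{2} + \frac{\left(M + q\right) - 51}{6} = - \frac{3}{2} + \frac{-51 + M + q}{6} = - \frac{3}{2} + \left(- \frac{17}{2} + \frac{M}{6} + \frac{q}{6}\right) = -10 + \frac{M}{6} + \frac{q}{6}$)
$\left(y{\left(63 \right)} + 3962\right) \left(X{\left(E{\left(-1 \right)},-27 \right)} + 18^{3}\right) = \left(63 + 3962\right) \left(\left(-10 + \frac{1}{6} \left(-27\right) + \frac{1}{6} \left(-1\right)\right) + 18^{3}\right) = 4025 \left(\left(-10 - \frac{9}{2} - \frac{1}{6}\right) + 5832\right) = 4025 \left(- \frac{44}{3} + 5832\right) = 4025 \cdot \frac{17452}{3} = \frac{70244300}{3}$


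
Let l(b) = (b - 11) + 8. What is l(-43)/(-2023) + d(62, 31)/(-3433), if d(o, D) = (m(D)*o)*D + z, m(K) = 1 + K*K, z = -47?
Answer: -3740201173/6944959 ≈ -538.55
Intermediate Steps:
m(K) = 1 + K²
l(b) = -3 + b (l(b) = (-11 + b) + 8 = -3 + b)
d(o, D) = -47 + D*o*(1 + D²) (d(o, D) = ((1 + D²)*o)*D - 47 = (o*(1 + D²))*D - 47 = D*o*(1 + D²) - 47 = -47 + D*o*(1 + D²))
l(-43)/(-2023) + d(62, 31)/(-3433) = (-3 - 43)/(-2023) + (-47 + 31*62*(1 + 31²))/(-3433) = -46*(-1/2023) + (-47 + 31*62*(1 + 961))*(-1/3433) = 46/2023 + (-47 + 31*62*962)*(-1/3433) = 46/2023 + (-47 + 1848964)*(-1/3433) = 46/2023 + 1848917*(-1/3433) = 46/2023 - 1848917/3433 = -3740201173/6944959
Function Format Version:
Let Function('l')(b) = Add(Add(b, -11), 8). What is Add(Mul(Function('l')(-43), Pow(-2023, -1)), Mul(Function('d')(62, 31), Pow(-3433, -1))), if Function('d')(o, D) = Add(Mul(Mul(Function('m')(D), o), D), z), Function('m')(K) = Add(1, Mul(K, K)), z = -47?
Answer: Rational(-3740201173, 6944959) ≈ -538.55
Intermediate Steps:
Function('m')(K) = Add(1, Pow(K, 2))
Function('l')(b) = Add(-3, b) (Function('l')(b) = Add(Add(-11, b), 8) = Add(-3, b))
Function('d')(o, D) = Add(-47, Mul(D, o, Add(1, Pow(D, 2)))) (Function('d')(o, D) = Add(Mul(Mul(Add(1, Pow(D, 2)), o), D), -47) = Add(Mul(Mul(o, Add(1, Pow(D, 2))), D), -47) = Add(Mul(D, o, Add(1, Pow(D, 2))), -47) = Add(-47, Mul(D, o, Add(1, Pow(D, 2)))))
Add(Mul(Function('l')(-43), Pow(-2023, -1)), Mul(Function('d')(62, 31), Pow(-3433, -1))) = Add(Mul(Add(-3, -43), Pow(-2023, -1)), Mul(Add(-47, Mul(31, 62, Add(1, Pow(31, 2)))), Pow(-3433, -1))) = Add(Mul(-46, Rational(-1, 2023)), Mul(Add(-47, Mul(31, 62, Add(1, 961))), Rational(-1, 3433))) = Add(Rational(46, 2023), Mul(Add(-47, Mul(31, 62, 962)), Rational(-1, 3433))) = Add(Rational(46, 2023), Mul(Add(-47, 1848964), Rational(-1, 3433))) = Add(Rational(46, 2023), Mul(1848917, Rational(-1, 3433))) = Add(Rational(46, 2023), Rational(-1848917, 3433)) = Rational(-3740201173, 6944959)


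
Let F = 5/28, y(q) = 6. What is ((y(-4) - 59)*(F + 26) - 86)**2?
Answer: 1702140049/784 ≈ 2.1711e+6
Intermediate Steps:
F = 5/28 (F = 5*(1/28) = 5/28 ≈ 0.17857)
((y(-4) - 59)*(F + 26) - 86)**2 = ((6 - 59)*(5/28 + 26) - 86)**2 = (-53*733/28 - 86)**2 = (-38849/28 - 86)**2 = (-41257/28)**2 = 1702140049/784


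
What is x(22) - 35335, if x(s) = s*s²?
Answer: -24687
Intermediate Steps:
x(s) = s³
x(22) - 35335 = 22³ - 35335 = 10648 - 35335 = -24687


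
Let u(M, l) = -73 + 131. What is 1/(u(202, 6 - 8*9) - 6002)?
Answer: -1/5944 ≈ -0.00016824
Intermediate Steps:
u(M, l) = 58
1/(u(202, 6 - 8*9) - 6002) = 1/(58 - 6002) = 1/(-5944) = -1/5944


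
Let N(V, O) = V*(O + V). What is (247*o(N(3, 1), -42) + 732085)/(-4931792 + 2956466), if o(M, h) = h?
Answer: -721711/1975326 ≈ -0.36536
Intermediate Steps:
(247*o(N(3, 1), -42) + 732085)/(-4931792 + 2956466) = (247*(-42) + 732085)/(-4931792 + 2956466) = (-10374 + 732085)/(-1975326) = 721711*(-1/1975326) = -721711/1975326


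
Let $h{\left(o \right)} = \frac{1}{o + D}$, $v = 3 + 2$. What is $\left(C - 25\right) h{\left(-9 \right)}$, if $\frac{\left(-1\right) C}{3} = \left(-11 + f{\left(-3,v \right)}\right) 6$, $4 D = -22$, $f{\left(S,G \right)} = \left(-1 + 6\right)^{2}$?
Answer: $\frac{554}{29} \approx 19.103$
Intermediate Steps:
$v = 5$
$f{\left(S,G \right)} = 25$ ($f{\left(S,G \right)} = 5^{2} = 25$)
$D = - \frac{11}{2}$ ($D = \frac{1}{4} \left(-22\right) = - \frac{11}{2} \approx -5.5$)
$h{\left(o \right)} = \frac{1}{- \frac{11}{2} + o}$ ($h{\left(o \right)} = \frac{1}{o - \frac{11}{2}} = \frac{1}{- \frac{11}{2} + o}$)
$C = -252$ ($C = - 3 \left(-11 + 25\right) 6 = - 3 \cdot 14 \cdot 6 = \left(-3\right) 84 = -252$)
$\left(C - 25\right) h{\left(-9 \right)} = \left(-252 - 25\right) \frac{2}{-11 + 2 \left(-9\right)} = - 277 \frac{2}{-11 - 18} = - 277 \frac{2}{-29} = - 277 \cdot 2 \left(- \frac{1}{29}\right) = \left(-277\right) \left(- \frac{2}{29}\right) = \frac{554}{29}$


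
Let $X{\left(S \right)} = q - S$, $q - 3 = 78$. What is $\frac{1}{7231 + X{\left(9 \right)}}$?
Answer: $\frac{1}{7303} \approx 0.00013693$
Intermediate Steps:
$q = 81$ ($q = 3 + 78 = 81$)
$X{\left(S \right)} = 81 - S$
$\frac{1}{7231 + X{\left(9 \right)}} = \frac{1}{7231 + \left(81 - 9\right)} = \frac{1}{7231 + 72} = \frac{1}{7303}$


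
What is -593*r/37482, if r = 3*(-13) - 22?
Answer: 36173/37482 ≈ 0.96508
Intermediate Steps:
r = -61 (r = -39 - 22 = -61)
-593*r/37482 = -593*(-61)/37482 = 36173*(1/37482) = 36173/37482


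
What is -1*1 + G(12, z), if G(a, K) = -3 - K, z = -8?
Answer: 4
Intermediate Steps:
-1*1 + G(12, z) = -1*1 + (-3 - 1*(-8)) = -1 + (-3 + 8) = -1 + 5 = 4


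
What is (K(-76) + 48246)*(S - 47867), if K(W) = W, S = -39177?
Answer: -4192909480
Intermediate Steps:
(K(-76) + 48246)*(S - 47867) = (-76 + 48246)*(-39177 - 47867) = 48170*(-87044) = -4192909480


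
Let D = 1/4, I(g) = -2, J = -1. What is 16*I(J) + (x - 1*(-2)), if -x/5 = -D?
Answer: -115/4 ≈ -28.750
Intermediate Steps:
D = ¼ ≈ 0.25000
x = 5/4 (x = -(-5)/4 = -5*(-¼) = 5/4 ≈ 1.2500)
16*I(J) + (x - 1*(-2)) = 16*(-2) + (5/4 - 1*(-2)) = -32 + (5/4 + 2) = -32 + 13/4 = -115/4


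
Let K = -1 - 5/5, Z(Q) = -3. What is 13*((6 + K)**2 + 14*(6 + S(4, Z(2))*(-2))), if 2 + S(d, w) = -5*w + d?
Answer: -4888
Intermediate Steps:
S(d, w) = -2 + d - 5*w (S(d, w) = -2 + (-5*w + d) = -2 + (d - 5*w) = -2 + d - 5*w)
K = -2 (K = -1 - 5/5 = -1 - 1*1 = -1 - 1 = -2)
13*((6 + K)**2 + 14*(6 + S(4, Z(2))*(-2))) = 13*((6 - 2)**2 + 14*(6 + (-2 + 4 - 5*(-3))*(-2))) = 13*(4**2 + 14*(6 + (-2 + 4 + 15)*(-2))) = 13*(16 + 14*(6 + 17*(-2))) = 13*(16 + 14*(6 - 34)) = 13*(16 + 14*(-28)) = 13*(16 - 392) = 13*(-376) = -4888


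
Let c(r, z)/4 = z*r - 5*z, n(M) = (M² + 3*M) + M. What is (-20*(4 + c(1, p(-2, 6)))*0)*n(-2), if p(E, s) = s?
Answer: 0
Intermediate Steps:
n(M) = M² + 4*M
c(r, z) = -20*z + 4*r*z (c(r, z) = 4*(z*r - 5*z) = 4*(r*z - 5*z) = 4*(-5*z + r*z) = -20*z + 4*r*z)
(-20*(4 + c(1, p(-2, 6)))*0)*n(-2) = (-20*(4 + 4*6*(-5 + 1))*0)*(-2*(4 - 2)) = (-20*(4 + 4*6*(-4))*0)*(-2*2) = -20*(4 - 96)*0*(-4) = -(-1840)*0*(-4) = -20*0*(-4) = 0*(-4) = 0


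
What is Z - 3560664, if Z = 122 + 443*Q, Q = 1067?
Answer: -3087861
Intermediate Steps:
Z = 472803 (Z = 122 + 443*1067 = 122 + 472681 = 472803)
Z - 3560664 = 472803 - 3560664 = -3087861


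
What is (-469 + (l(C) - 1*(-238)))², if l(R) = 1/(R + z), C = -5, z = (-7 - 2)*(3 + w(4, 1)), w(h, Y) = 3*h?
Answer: 1045940281/19600 ≈ 53364.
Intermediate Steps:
z = -135 (z = (-7 - 2)*(3 + 3*4) = -9*(3 + 12) = -9*15 = -135)
l(R) = 1/(-135 + R) (l(R) = 1/(R - 135) = 1/(-135 + R))
(-469 + (l(C) - 1*(-238)))² = (-469 + (1/(-135 - 5) - 1*(-238)))² = (-469 + (1/(-140) + 238))² = (-469 + (-1/140 + 238))² = (-469 + 33319/140)² = (-32341/140)² = 1045940281/19600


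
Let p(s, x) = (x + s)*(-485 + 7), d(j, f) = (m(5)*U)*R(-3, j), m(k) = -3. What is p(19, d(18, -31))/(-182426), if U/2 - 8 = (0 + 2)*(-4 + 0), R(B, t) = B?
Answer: 4541/91213 ≈ 0.049785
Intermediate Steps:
U = 0 (U = 16 + 2*((0 + 2)*(-4 + 0)) = 16 + 2*(2*(-4)) = 16 + 2*(-8) = 16 - 16 = 0)
d(j, f) = 0 (d(j, f) = -3*0*(-3) = 0*(-3) = 0)
p(s, x) = -478*s - 478*x (p(s, x) = (s + x)*(-478) = -478*s - 478*x)
p(19, d(18, -31))/(-182426) = (-478*19 - 478*0)/(-182426) = (-9082 + 0)*(-1/182426) = -9082*(-1/182426) = 4541/91213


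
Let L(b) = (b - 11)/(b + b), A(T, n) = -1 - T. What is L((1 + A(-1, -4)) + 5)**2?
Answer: 25/144 ≈ 0.17361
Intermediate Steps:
L(b) = (-11 + b)/(2*b) (L(b) = (-11 + b)/((2*b)) = (-11 + b)*(1/(2*b)) = (-11 + b)/(2*b))
L((1 + A(-1, -4)) + 5)**2 = ((-11 + ((1 + (-1 - 1*(-1))) + 5))/(2*((1 + (-1 - 1*(-1))) + 5)))**2 = ((-11 + ((1 + (-1 + 1)) + 5))/(2*((1 + (-1 + 1)) + 5)))**2 = ((-11 + ((1 + 0) + 5))/(2*((1 + 0) + 5)))**2 = ((-11 + (1 + 5))/(2*(1 + 5)))**2 = ((1/2)*(-11 + 6)/6)**2 = ((1/2)*(1/6)*(-5))**2 = (-5/12)**2 = 25/144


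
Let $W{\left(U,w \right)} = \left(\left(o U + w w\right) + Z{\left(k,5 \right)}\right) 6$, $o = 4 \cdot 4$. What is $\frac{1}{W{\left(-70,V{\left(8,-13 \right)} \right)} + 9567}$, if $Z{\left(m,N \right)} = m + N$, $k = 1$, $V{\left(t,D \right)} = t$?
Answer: $\frac{1}{3267} \approx 0.00030609$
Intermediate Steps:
$Z{\left(m,N \right)} = N + m$
$o = 16$
$W{\left(U,w \right)} = 36 + 6 w^{2} + 96 U$ ($W{\left(U,w \right)} = \left(\left(16 U + w w\right) + \left(5 + 1\right)\right) 6 = \left(\left(16 U + w^{2}\right) + 6\right) 6 = \left(\left(w^{2} + 16 U\right) + 6\right) 6 = \left(6 + w^{2} + 16 U\right) 6 = 36 + 6 w^{2} + 96 U$)
$\frac{1}{W{\left(-70,V{\left(8,-13 \right)} \right)} + 9567} = \frac{1}{\left(36 + 6 \cdot 8^{2} + 96 \left(-70\right)\right) + 9567} = \frac{1}{\left(36 + 6 \cdot 64 - 6720\right) + 9567} = \frac{1}{\left(36 + 384 - 6720\right) + 9567} = \frac{1}{-6300 + 9567} = \frac{1}{3267}$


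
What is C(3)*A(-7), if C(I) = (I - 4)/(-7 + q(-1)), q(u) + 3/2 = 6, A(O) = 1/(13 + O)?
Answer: 1/15 ≈ 0.066667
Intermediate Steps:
q(u) = 9/2 (q(u) = -3/2 + 6 = 9/2)
C(I) = 8/5 - 2*I/5 (C(I) = (I - 4)/(-7 + 9/2) = (-4 + I)/(-5/2) = (-4 + I)*(-⅖) = 8/5 - 2*I/5)
C(3)*A(-7) = (8/5 - ⅖*3)/(13 - 7) = (8/5 - 6/5)/6 = (⅖)*(⅙) = 1/15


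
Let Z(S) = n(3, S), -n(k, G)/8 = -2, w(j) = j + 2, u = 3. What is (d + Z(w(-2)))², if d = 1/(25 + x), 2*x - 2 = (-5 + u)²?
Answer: 201601/784 ≈ 257.14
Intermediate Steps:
w(j) = 2 + j
n(k, G) = 16 (n(k, G) = -8*(-2) = 16)
x = 3 (x = 1 + (-5 + 3)²/2 = 1 + (½)*(-2)² = 1 + (½)*4 = 1 + 2 = 3)
Z(S) = 16
d = 1/28 (d = 1/(25 + 3) = 1/28 ≈ 0.035714)
(d + Z(w(-2)))² = (1/28 + 16)² = (449/28)² = 201601/784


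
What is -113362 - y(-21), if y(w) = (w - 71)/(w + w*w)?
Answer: -11902987/105 ≈ -1.1336e+5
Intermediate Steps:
y(w) = (-71 + w)/(w + w**2)
-113362 - y(-21) = -113362 - (-71 - 21)/((-21)*(1 - 21)) = -113362 - (-1)*(-92)/(21*(-20)) = -113362 - (-1)*(-1)*(-92)/(21*20) = -113362 - 1*(-23/105) = -113362 + 23/105 = -11902987/105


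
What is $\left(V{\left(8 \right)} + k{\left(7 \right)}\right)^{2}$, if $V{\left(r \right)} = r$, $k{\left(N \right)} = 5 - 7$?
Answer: $36$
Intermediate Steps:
$k{\left(N \right)} = -2$ ($k{\left(N \right)} = 5 - 7 = -2$)
$\left(V{\left(8 \right)} + k{\left(7 \right)}\right)^{2} = \left(8 - 2\right)^{2} = 6^{2} = 36$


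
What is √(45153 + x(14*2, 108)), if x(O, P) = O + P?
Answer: √45289 ≈ 212.81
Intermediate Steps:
√(45153 + x(14*2, 108)) = √(45153 + (14*2 + 108)) = √(45153 + (28 + 108)) = √(45153 + 136) = √45289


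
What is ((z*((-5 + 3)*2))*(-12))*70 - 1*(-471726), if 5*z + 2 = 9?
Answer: 476430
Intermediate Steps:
z = 7/5 (z = -⅖ + (⅕)*9 = -⅖ + 9/5 = 7/5 ≈ 1.4000)
((z*((-5 + 3)*2))*(-12))*70 - 1*(-471726) = ((7*((-5 + 3)*2)/5)*(-12))*70 - 1*(-471726) = ((7*(-2*2)/5)*(-12))*70 + 471726 = (((7/5)*(-4))*(-12))*70 + 471726 = -28/5*(-12)*70 + 471726 = (336/5)*70 + 471726 = 4704 + 471726 = 476430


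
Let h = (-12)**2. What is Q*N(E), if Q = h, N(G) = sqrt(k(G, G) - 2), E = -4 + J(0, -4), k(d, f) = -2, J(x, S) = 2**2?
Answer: 288*I ≈ 288.0*I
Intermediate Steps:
J(x, S) = 4
h = 144
E = 0 (E = -4 + 4 = 0)
N(G) = 2*I (N(G) = sqrt(-2 - 2) = sqrt(-4) = 2*I)
Q = 144
Q*N(E) = 144*(2*I) = 288*I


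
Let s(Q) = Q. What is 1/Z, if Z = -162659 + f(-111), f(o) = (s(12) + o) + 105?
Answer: -1/162653 ≈ -6.1481e-6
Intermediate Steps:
f(o) = 117 + o (f(o) = (12 + o) + 105 = 117 + o)
Z = -162653 (Z = -162659 + (117 - 111) = -162659 + 6 = -162653)
1/Z = 1/(-162653) = -1/162653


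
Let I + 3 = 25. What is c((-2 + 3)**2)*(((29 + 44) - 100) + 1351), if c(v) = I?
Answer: 29128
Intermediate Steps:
I = 22 (I = -3 + 25 = 22)
c(v) = 22
c((-2 + 3)**2)*(((29 + 44) - 100) + 1351) = 22*(((29 + 44) - 100) + 1351) = 22*((73 - 100) + 1351) = 22*(-27 + 1351) = 22*1324 = 29128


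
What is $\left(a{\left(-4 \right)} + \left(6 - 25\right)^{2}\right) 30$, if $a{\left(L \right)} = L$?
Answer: $10710$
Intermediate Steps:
$\left(a{\left(-4 \right)} + \left(6 - 25\right)^{2}\right) 30 = \left(-4 + \left(6 - 25\right)^{2}\right) 30 = \left(-4 + \left(-19\right)^{2}\right) 30 = \left(-4 + 361\right) 30 = 357 \cdot 30 = 10710$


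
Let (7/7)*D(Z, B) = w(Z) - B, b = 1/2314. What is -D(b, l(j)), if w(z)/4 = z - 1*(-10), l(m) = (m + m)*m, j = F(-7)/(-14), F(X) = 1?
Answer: -4534479/113386 ≈ -39.992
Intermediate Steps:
b = 1/2314 ≈ 0.00043215
j = -1/14 (j = 1/(-14) = 1*(-1/14) = -1/14 ≈ -0.071429)
l(m) = 2*m² (l(m) = (2*m)*m = 2*m²)
w(z) = 40 + 4*z (w(z) = 4*(z - 1*(-10)) = 4*(z + 10) = 4*(10 + z) = 40 + 4*z)
D(Z, B) = 40 - B + 4*Z (D(Z, B) = (40 + 4*Z) - B = 40 - B + 4*Z)
-D(b, l(j)) = -(40 - 2*(-1/14)² + 4*(1/2314)) = -(40 - 2/196 + 2/1157) = -(40 - 1*1/98 + 2/1157) = -(40 - 1/98 + 2/1157) = -1*4534479/113386 = -4534479/113386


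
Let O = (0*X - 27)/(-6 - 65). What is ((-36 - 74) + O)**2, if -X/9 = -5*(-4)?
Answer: 60575089/5041 ≈ 12016.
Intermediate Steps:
X = -180 (X = -(-45)*(-4) = -9*20 = -180)
O = 27/71 (O = (0*(-180) - 27)/(-6 - 65) = (0 - 27)/(-71) = -27*(-1/71) = 27/71 ≈ 0.38028)
((-36 - 74) + O)**2 = ((-36 - 74) + 27/71)**2 = (-110 + 27/71)**2 = (-7783/71)**2 = 60575089/5041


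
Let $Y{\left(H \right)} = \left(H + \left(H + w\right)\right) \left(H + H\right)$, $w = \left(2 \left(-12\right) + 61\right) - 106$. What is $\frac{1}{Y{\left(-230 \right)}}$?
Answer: $\frac{1}{243340} \approx 4.1095 \cdot 10^{-6}$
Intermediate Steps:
$w = -69$ ($w = \left(-24 + 61\right) - 106 = 37 - 106 = -69$)
$Y{\left(H \right)} = 2 H \left(-69 + 2 H\right)$ ($Y{\left(H \right)} = \left(H + \left(H - 69\right)\right) \left(H + H\right) = \left(H + \left(-69 + H\right)\right) 2 H = \left(-69 + 2 H\right) 2 H = 2 H \left(-69 + 2 H\right)$)
$\frac{1}{Y{\left(-230 \right)}} = \frac{1}{2 \left(-230\right) \left(-69 + 2 \left(-230\right)\right)} = \frac{1}{2 \left(-230\right) \left(-69 - 460\right)} = \frac{1}{2 \left(-230\right) \left(-529\right)} = \frac{1}{243340}$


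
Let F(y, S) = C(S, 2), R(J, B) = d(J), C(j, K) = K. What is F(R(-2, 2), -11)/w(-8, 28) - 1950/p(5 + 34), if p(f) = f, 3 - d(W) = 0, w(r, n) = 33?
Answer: -1648/33 ≈ -49.939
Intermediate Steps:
d(W) = 3 (d(W) = 3 - 1*0 = 3 + 0 = 3)
R(J, B) = 3
F(y, S) = 2
F(R(-2, 2), -11)/w(-8, 28) - 1950/p(5 + 34) = 2/33 - 1950/(5 + 34) = 2*(1/33) - 1950/39 = 2/33 - 1950*1/39 = 2/33 - 50 = -1648/33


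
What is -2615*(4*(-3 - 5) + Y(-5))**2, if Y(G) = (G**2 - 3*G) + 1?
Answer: -211815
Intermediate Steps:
Y(G) = 1 + G**2 - 3*G
-2615*(4*(-3 - 5) + Y(-5))**2 = -2615*(4*(-3 - 5) + (1 + (-5)**2 - 3*(-5)))**2 = -2615*(4*(-8) + (1 + 25 + 15))**2 = -2615*(-32 + 41)**2 = -2615*9**2 = -2615*81 = -211815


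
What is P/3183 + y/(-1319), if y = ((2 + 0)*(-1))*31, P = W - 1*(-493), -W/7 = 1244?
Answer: -10638239/4198377 ≈ -2.5339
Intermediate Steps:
W = -8708 (W = -7*1244 = -8708)
P = -8215 (P = -8708 - 1*(-493) = -8708 + 493 = -8215)
y = -62 (y = (2*(-1))*31 = -2*31 = -62)
P/3183 + y/(-1319) = -8215/3183 - 62/(-1319) = -8215*1/3183 - 62*(-1/1319) = -8215/3183 + 62/1319 = -10638239/4198377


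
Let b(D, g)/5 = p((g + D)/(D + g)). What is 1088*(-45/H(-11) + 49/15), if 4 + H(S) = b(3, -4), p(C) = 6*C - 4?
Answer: -69088/15 ≈ -4605.9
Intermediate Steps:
p(C) = -4 + 6*C
b(D, g) = 10 (b(D, g) = 5*(-4 + 6*((g + D)/(D + g))) = 5*(-4 + 6*((D + g)/(D + g))) = 5*(-4 + 6*1) = 5*(-4 + 6) = 5*2 = 10)
H(S) = 6 (H(S) = -4 + 10 = 6)
1088*(-45/H(-11) + 49/15) = 1088*(-45/6 + 49/15) = 1088*(-45*1/6 + 49*(1/15)) = 1088*(-15/2 + 49/15) = 1088*(-127/30) = -69088/15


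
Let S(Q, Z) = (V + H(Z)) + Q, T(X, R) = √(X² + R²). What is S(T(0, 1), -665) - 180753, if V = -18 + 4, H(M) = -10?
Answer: -180776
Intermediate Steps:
V = -14
T(X, R) = √(R² + X²)
S(Q, Z) = -24 + Q (S(Q, Z) = (-14 - 10) + Q = -24 + Q)
S(T(0, 1), -665) - 180753 = (-24 + √(1² + 0²)) - 180753 = (-24 + √(1 + 0)) - 180753 = (-24 + √1) - 180753 = (-24 + 1) - 180753 = -23 - 180753 = -180776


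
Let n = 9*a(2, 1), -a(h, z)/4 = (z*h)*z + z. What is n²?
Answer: 11664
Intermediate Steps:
a(h, z) = -4*z - 4*h*z² (a(h, z) = -4*((z*h)*z + z) = -4*((h*z)*z + z) = -4*(h*z² + z) = -4*(z + h*z²) = -4*z - 4*h*z²)
n = -108 (n = 9*(-4*1*(1 + 2*1)) = 9*(-4*1*(1 + 2)) = 9*(-4*1*3) = 9*(-12) = -108)
n² = (-108)² = 11664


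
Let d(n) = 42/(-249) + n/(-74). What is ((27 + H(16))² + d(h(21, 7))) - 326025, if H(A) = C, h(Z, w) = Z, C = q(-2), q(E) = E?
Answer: -1998609579/6142 ≈ -3.2540e+5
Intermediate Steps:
C = -2
H(A) = -2
d(n) = -14/83 - n/74 (d(n) = 42*(-1/249) + n*(-1/74) = -14/83 - n/74)
((27 + H(16))² + d(h(21, 7))) - 326025 = ((27 - 2)² + (-14/83 - 1/74*21)) - 326025 = (25² + (-14/83 - 21/74)) - 326025 = (625 - 2779/6142) - 326025 = 3835971/6142 - 326025 = -1998609579/6142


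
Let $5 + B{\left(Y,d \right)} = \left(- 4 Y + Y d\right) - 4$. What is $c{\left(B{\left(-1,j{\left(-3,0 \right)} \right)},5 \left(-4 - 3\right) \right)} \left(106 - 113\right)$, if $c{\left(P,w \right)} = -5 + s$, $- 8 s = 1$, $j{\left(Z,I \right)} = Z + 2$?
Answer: $\frac{287}{8} \approx 35.875$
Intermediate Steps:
$j{\left(Z,I \right)} = 2 + Z$
$s = - \frac{1}{8}$ ($s = \left(- \frac{1}{8}\right) 1 = - \frac{1}{8} \approx -0.125$)
$B{\left(Y,d \right)} = -9 - 4 Y + Y d$ ($B{\left(Y,d \right)} = -5 - \left(4 + 4 Y - Y d\right) = -9 - 4 Y + Y d$)
$c{\left(P,w \right)} = - \frac{41}{8}$ ($c{\left(P,w \right)} = -5 - \frac{1}{8} = - \frac{41}{8}$)
$c{\left(B{\left(-1,j{\left(-3,0 \right)} \right)},5 \left(-4 - 3\right) \right)} \left(106 - 113\right) = - \frac{41 \left(106 - 113\right)}{8} = \left(- \frac{41}{8}\right) \left(-7\right) = \frac{287}{8}$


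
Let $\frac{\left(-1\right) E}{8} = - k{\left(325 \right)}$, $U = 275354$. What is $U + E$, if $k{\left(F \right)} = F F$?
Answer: $1120354$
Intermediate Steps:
$k{\left(F \right)} = F^{2}$
$E = 845000$ ($E = - 8 \left(- 325^{2}\right) = - 8 \left(\left(-1\right) 105625\right) = \left(-8\right) \left(-105625\right) = 845000$)
$U + E = 275354 + 845000 = 1120354$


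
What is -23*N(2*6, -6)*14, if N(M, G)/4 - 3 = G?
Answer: 3864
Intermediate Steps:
N(M, G) = 12 + 4*G
-23*N(2*6, -6)*14 = -23*(12 + 4*(-6))*14 = -23*(12 - 24)*14 = -23*(-12)*14 = 276*14 = 3864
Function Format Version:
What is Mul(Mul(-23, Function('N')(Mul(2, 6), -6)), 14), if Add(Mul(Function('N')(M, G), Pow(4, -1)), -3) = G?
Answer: 3864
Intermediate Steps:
Function('N')(M, G) = Add(12, Mul(4, G))
Mul(Mul(-23, Function('N')(Mul(2, 6), -6)), 14) = Mul(Mul(-23, Add(12, Mul(4, -6))), 14) = Mul(Mul(-23, Add(12, -24)), 14) = Mul(Mul(-23, -12), 14) = Mul(276, 14) = 3864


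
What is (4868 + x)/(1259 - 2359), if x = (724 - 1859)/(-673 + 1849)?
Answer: -5723633/1293600 ≈ -4.4246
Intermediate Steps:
x = -1135/1176 ≈ -0.96514
(4868 + x)/(1259 - 2359) = (4868 - 1135/1176)/(1259 - 2359) = (5723633/1176)/(-1100) = (5723633/1176)*(-1/1100) = -5723633/1293600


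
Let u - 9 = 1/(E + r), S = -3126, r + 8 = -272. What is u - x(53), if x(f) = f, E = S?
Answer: -149865/3406 ≈ -44.000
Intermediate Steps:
r = -280 (r = -8 - 272 = -280)
E = -3126
u = 30653/3406 (u = 9 + 1/(-3126 - 280) = 9 + 1/(-3406) = 9 - 1/3406 = 30653/3406 ≈ 8.9997)
u - x(53) = 30653/3406 - 1*53 = 30653/3406 - 53 = -149865/3406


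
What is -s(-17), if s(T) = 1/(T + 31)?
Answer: -1/14 ≈ -0.071429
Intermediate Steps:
s(T) = 1/(31 + T)
-s(-17) = -1/(31 - 17) = -1/14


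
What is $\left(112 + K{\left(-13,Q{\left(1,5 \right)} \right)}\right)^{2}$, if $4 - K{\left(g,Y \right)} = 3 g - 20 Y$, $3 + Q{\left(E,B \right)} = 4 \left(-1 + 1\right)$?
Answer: $9025$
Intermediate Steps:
$Q{\left(E,B \right)} = -3$ ($Q{\left(E,B \right)} = -3 + 4 \left(-1 + 1\right) = -3 + 4 \cdot 0 = -3 + 0 = -3$)
$K{\left(g,Y \right)} = 4 - 3 g + 20 Y$ ($K{\left(g,Y \right)} = 4 - \left(3 g - 20 Y\right) = 4 - \left(- 20 Y + 3 g\right) = 4 + \left(- 3 g + 20 Y\right) = 4 - 3 g + 20 Y$)
$\left(112 + K{\left(-13,Q{\left(1,5 \right)} \right)}\right)^{2} = \left(112 + \left(4 - -39 + 20 \left(-3\right)\right)\right)^{2} = \left(112 + \left(4 + 39 - 60\right)\right)^{2} = \left(112 - 17\right)^{2} = 95^{2} = 9025$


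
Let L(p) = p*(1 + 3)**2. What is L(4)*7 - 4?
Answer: 444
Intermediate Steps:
L(p) = 16*p (L(p) = p*4**2 = p*16 = 16*p)
L(4)*7 - 4 = (16*4)*7 - 4 = 64*7 - 4 = 448 - 4 = 444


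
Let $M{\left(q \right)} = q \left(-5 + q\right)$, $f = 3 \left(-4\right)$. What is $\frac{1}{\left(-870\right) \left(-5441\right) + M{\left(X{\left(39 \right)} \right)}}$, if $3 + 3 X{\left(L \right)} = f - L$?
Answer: $\frac{1}{4734084} \approx 2.1123 \cdot 10^{-7}$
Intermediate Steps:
$f = -12$
$X{\left(L \right)} = -5 - \frac{L}{3}$ ($X{\left(L \right)} = -1 + \frac{-12 - L}{3} = -1 - \left(4 + \frac{L}{3}\right) = -5 - \frac{L}{3}$)
$\frac{1}{\left(-870\right) \left(-5441\right) + M{\left(X{\left(39 \right)} \right)}} = \frac{1}{\left(-870\right) \left(-5441\right) + \left(-5 - 13\right) \left(-5 - 18\right)} = \frac{1}{4733670 + \left(-5 - 13\right) \left(-5 - 18\right)} = \frac{1}{4733670 - 18 \left(-5 - 18\right)} = \frac{1}{4733670 - -414} = \frac{1}{4733670 + 414} = \frac{1}{4734084}$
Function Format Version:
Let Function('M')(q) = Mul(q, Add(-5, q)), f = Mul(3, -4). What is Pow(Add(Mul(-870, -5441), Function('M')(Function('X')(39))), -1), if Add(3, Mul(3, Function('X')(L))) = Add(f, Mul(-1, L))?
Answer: Rational(1, 4734084) ≈ 2.1123e-7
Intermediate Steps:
f = -12
Function('X')(L) = Add(-5, Mul(Rational(-1, 3), L)) (Function('X')(L) = Add(-1, Mul(Rational(1, 3), Add(-12, Mul(-1, L)))) = Add(-1, Add(-4, Mul(Rational(-1, 3), L))) = Add(-5, Mul(Rational(-1, 3), L)))
Pow(Add(Mul(-870, -5441), Function('M')(Function('X')(39))), -1) = Pow(Add(Mul(-870, -5441), Mul(Add(-5, Mul(Rational(-1, 3), 39)), Add(-5, Add(-5, Mul(Rational(-1, 3), 39))))), -1) = Pow(Add(4733670, Mul(Add(-5, -13), Add(-5, Add(-5, -13)))), -1) = Pow(Add(4733670, Mul(-18, Add(-5, -18))), -1) = Pow(Add(4733670, Mul(-18, -23)), -1) = Pow(Add(4733670, 414), -1) = Pow(4734084, -1) = Rational(1, 4734084)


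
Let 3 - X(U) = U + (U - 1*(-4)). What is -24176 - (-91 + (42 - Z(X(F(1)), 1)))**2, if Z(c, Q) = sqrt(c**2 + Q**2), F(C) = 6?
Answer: -26747 - 98*sqrt(170) ≈ -28025.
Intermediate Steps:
X(U) = -1 - 2*U (X(U) = 3 - (U + (U - 1*(-4))) = 3 - (U + (U + 4)) = 3 - (U + (4 + U)) = 3 - (4 + 2*U) = 3 + (-4 - 2*U) = -1 - 2*U)
Z(c, Q) = sqrt(Q**2 + c**2)
-24176 - (-91 + (42 - Z(X(F(1)), 1)))**2 = -24176 - (-91 + (42 - sqrt(1**2 + (-1 - 2*6)**2)))**2 = -24176 - (-91 + (42 - sqrt(1 + (-1 - 12)**2)))**2 = -24176 - (-91 + (42 - sqrt(1 + (-13)**2)))**2 = -24176 - (-91 + (42 - sqrt(1 + 169)))**2 = -24176 - (-91 + (42 - sqrt(170)))**2 = -24176 - (-49 - sqrt(170))**2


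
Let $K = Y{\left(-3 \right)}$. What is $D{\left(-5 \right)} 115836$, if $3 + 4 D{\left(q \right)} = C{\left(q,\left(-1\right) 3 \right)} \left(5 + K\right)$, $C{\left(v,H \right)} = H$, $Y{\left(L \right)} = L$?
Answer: $-260631$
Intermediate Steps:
$K = -3$
$D{\left(q \right)} = - \frac{9}{4}$ ($D{\left(q \right)} = - \frac{3}{4} + \frac{\left(-1\right) 3 \left(5 - 3\right)}{4} = - \frac{3}{4} + \frac{\left(-3\right) 2}{4} = - \frac{3}{4} + \frac{1}{4} \left(-6\right) = - \frac{3}{4} - \frac{3}{2} = - \frac{9}{4}$)
$D{\left(-5 \right)} 115836 = \left(- \frac{9}{4}\right) 115836 = -260631$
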